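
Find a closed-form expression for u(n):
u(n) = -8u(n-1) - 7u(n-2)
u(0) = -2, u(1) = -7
Characteristic equation: x² + 8x + 7 = 0, which factors as (x - (-1))(x - (-7)) = 0.
Roots r₁ = -1, r₂ = -7 (distinct).
General solution: u(n) = A·(-1)^n + B·(-7)^n.
From u(0) = -2: A + B = -2.
From u(1) = -7: -A - 7B = -7.
Solving: A = - \frac{7}{2}, B = \frac{3}{2}.
So u(n) = - \frac{7 \left(-1\right)^{n}}{2} + \frac{3 \left(-7\right)^{n}}{2}.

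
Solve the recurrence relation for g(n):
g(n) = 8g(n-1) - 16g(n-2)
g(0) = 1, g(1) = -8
Characteristic equation: x² - 8x + 16 = 0, which is (x - (4))².
Repeated root r = 4.
General solution: g(n) = (A + Bn)·(4)^n.
From g(0) = 1: A = 1.
From g(1) = -8: (A + B)·(4) = -8 ⇒ B = -3.
So g(n) = \left(1 - 3 n\right) \cdot (4)^n.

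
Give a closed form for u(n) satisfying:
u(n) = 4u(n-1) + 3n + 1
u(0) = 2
First-order linear with linear forcing.
Homogeneous solution: u_h(n) = A·(4)^n.
Try particular u_p(n) = pn + q. Substituting:
  pn + q = 4(p(n-1) + q) + 3n + 1.
Matching the n-coefficient: p = 4p + 3 ⇒ p = -1.
Matching constants: q = -4p + 4q + 1 ⇒ q = - \frac{5}{3}.
General: u(n) = A·(4)^n - n - \frac{5}{3}.
Apply u(0) = 2: A - \frac{5}{3} = 2 ⇒ A = \frac{11}{3}.
So u(n) = \frac{11 \cdot 4^{n}}{3} - n - \frac{5}{3}.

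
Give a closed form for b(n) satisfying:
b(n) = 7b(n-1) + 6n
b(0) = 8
First-order linear with linear forcing.
Homogeneous solution: b_h(n) = A·(7)^n.
Try particular b_p(n) = pn + q. Substituting:
  pn + q = 7(p(n-1) + q) + 6n.
Matching the n-coefficient: p = 7p + 6 ⇒ p = -1.
Matching constants: q = -7p + 7q ⇒ q = - \frac{7}{6}.
General: b(n) = A·(7)^n - n - \frac{7}{6}.
Apply b(0) = 8: A - \frac{7}{6} = 8 ⇒ A = \frac{55}{6}.
So b(n) = \frac{55 \cdot 7^{n}}{6} - n - \frac{7}{6}.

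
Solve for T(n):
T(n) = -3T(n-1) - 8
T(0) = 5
First-order linear non-homogeneous.
Homogeneous solution: T_h(n) = A·(-3)^n.
Try constant particular solution T_p = K: K = -3K - 8 ⇒ K = -2.
General: T(n) = A·(-3)^n - 2.
Apply T(0) = 5: A - 2 = 5 ⇒ A = 7.
So T(n) = 7 \left(-3\right)^{n} - 2.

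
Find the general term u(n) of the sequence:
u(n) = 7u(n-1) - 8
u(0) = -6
First-order linear non-homogeneous.
Homogeneous solution: u_h(n) = A·(7)^n.
Try constant particular solution u_p = K: K = 7K - 8 ⇒ K = \frac{4}{3}.
General: u(n) = A·(7)^n + \frac{4}{3}.
Apply u(0) = -6: A + \frac{4}{3} = -6 ⇒ A = - \frac{22}{3}.
So u(n) = \frac{4}{3} - \frac{22 \cdot 7^{n}}{3}.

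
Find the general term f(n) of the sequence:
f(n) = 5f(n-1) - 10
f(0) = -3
First-order linear non-homogeneous.
Homogeneous solution: f_h(n) = A·(5)^n.
Try constant particular solution f_p = K: K = 5K - 10 ⇒ K = \frac{5}{2}.
General: f(n) = A·(5)^n + \frac{5}{2}.
Apply f(0) = -3: A + \frac{5}{2} = -3 ⇒ A = - \frac{11}{2}.
So f(n) = \frac{5}{2} - \frac{11 \cdot 5^{n}}{2}.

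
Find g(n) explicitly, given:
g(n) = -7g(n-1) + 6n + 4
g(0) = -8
First-order linear with linear forcing.
Homogeneous solution: g_h(n) = A·(-7)^n.
Try particular g_p(n) = pn + q. Substituting:
  pn + q = -7(p(n-1) + q) + 6n + 4.
Matching the n-coefficient: p = -7p + 6 ⇒ p = \frac{3}{4}.
Matching constants: q = 7p - 7q + 4 ⇒ q = \frac{37}{32}.
General: g(n) = A·(-7)^n + \frac{3 n}{4} + \frac{37}{32}.
Apply g(0) = -8: A + \frac{37}{32} = -8 ⇒ A = - \frac{293}{32}.
So g(n) = - \frac{293 \left(-7\right)^{n}}{32} + \frac{3 n}{4} + \frac{37}{32}.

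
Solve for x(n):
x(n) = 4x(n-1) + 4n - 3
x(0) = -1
First-order linear with linear forcing.
Homogeneous solution: x_h(n) = A·(4)^n.
Try particular x_p(n) = pn + q. Substituting:
  pn + q = 4(p(n-1) + q) + 4n - 3.
Matching the n-coefficient: p = 4p + 4 ⇒ p = - \frac{4}{3}.
Matching constants: q = -4p + 4q - 3 ⇒ q = - \frac{7}{9}.
General: x(n) = A·(4)^n - \frac{4 n}{3} - \frac{7}{9}.
Apply x(0) = -1: A - \frac{7}{9} = -1 ⇒ A = - \frac{2}{9}.
So x(n) = - \frac{2 \cdot 4^{n}}{9} - \frac{4 n}{3} - \frac{7}{9}.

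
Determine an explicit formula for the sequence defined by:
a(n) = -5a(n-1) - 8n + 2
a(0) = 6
First-order linear with linear forcing.
Homogeneous solution: a_h(n) = A·(-5)^n.
Try particular a_p(n) = pn + q. Substituting:
  pn + q = -5(p(n-1) + q) - 8n + 2.
Matching the n-coefficient: p = -5p - 8 ⇒ p = - \frac{4}{3}.
Matching constants: q = 5p - 5q + 2 ⇒ q = - \frac{7}{9}.
General: a(n) = A·(-5)^n - \frac{4 n}{3} - \frac{7}{9}.
Apply a(0) = 6: A - \frac{7}{9} = 6 ⇒ A = \frac{61}{9}.
So a(n) = \frac{61 \left(-5\right)^{n}}{9} - \frac{4 n}{3} - \frac{7}{9}.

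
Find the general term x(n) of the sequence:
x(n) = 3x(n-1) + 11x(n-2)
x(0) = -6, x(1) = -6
Characteristic equation: x² - 3x - 11 = 0.
Discriminant Δ = (3)² + 4·(11) = 53.
Roots r₁,₂ = (3 ± √53)/2, so r₁ = \frac{3}{2} + \frac{\sqrt{53}}{2}, r₂ = \frac{3}{2} - \frac{\sqrt{53}}{2}.
General solution: x(n) = A·r₁^n + B·r₂^n.
From the initial conditions, A + B = -6 and r₁A + r₂B = -6.
Since r₁ - r₂ = √53: A = (-6 - (-6)r₂)/√53 = -3 + \frac{3 \sqrt{53}}{53}, and B = -6 - A = -3 - \frac{3 \sqrt{53}}{53}.
So x(n) = \left(-3 + \frac{3 \sqrt{53}}{53}\right)\left(\frac{3}{2} + \frac{\sqrt{53}}{2}\right)^n + \left(-3 - \frac{3 \sqrt{53}}{53}\right)\left(\frac{3}{2} - \frac{\sqrt{53}}{2}\right)^n.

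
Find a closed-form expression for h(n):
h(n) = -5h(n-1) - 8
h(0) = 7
First-order linear non-homogeneous.
Homogeneous solution: h_h(n) = A·(-5)^n.
Try constant particular solution h_p = K: K = -5K - 8 ⇒ K = - \frac{4}{3}.
General: h(n) = A·(-5)^n - \frac{4}{3}.
Apply h(0) = 7: A - \frac{4}{3} = 7 ⇒ A = \frac{25}{3}.
So h(n) = \frac{25 \left(-5\right)^{n}}{3} - \frac{4}{3}.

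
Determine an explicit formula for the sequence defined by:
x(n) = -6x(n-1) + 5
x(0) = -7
First-order linear non-homogeneous.
Homogeneous solution: x_h(n) = A·(-6)^n.
Try constant particular solution x_p = K: K = -6K + 5 ⇒ K = \frac{5}{7}.
General: x(n) = A·(-6)^n + \frac{5}{7}.
Apply x(0) = -7: A + \frac{5}{7} = -7 ⇒ A = - \frac{54}{7}.
So x(n) = \frac{5}{7} - \frac{54 \left(-6\right)^{n}}{7}.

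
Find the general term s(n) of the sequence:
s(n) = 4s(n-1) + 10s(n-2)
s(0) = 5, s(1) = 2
Characteristic equation: x² - 4x - 10 = 0.
Discriminant Δ = (4)² + 4·(10) = 56.
Roots r₁,₂ = (4 ± √56)/2, so r₁ = 2 + \sqrt{14}, r₂ = 2 - \sqrt{14}.
General solution: s(n) = A·r₁^n + B·r₂^n.
From the initial conditions, A + B = 5 and r₁A + r₂B = 2.
Since r₁ - r₂ = √56: A = (2 - (5)r₂)/√56 = \frac{5}{2} - \frac{2 \sqrt{14}}{7}, and B = 5 - A = \frac{2 \sqrt{14}}{7} + \frac{5}{2}.
So s(n) = \left(\frac{5}{2} - \frac{2 \sqrt{14}}{7}\right)\left(2 + \sqrt{14}\right)^n + \left(\frac{2 \sqrt{14}}{7} + \frac{5}{2}\right)\left(2 - \sqrt{14}\right)^n.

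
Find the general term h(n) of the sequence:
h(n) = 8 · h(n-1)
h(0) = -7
Pure geometric recurrence with ratio 8.
By induction h(n) = h(0) · (8)^n = - 7 \cdot 8^{n}.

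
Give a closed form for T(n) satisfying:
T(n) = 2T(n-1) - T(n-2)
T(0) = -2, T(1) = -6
Characteristic equation: x² - 2x + 1 = 0, which is (x - (1))².
Repeated root r = 1.
General solution: T(n) = (A + Bn)·(1)^n.
From T(0) = -2: A = -2.
From T(1) = -6: (A + B)·(1) = -6 ⇒ B = -4.
So T(n) = \left(- 4 n - 2\right) \cdot (1)^n.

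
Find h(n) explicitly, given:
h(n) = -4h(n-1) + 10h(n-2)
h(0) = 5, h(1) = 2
Characteristic equation: x² + 4x - 10 = 0.
Discriminant Δ = (-4)² + 4·(10) = 56.
Roots r₁,₂ = (-4 ± √56)/2, so r₁ = -2 + \sqrt{14}, r₂ = - \sqrt{14} - 2.
General solution: h(n) = A·r₁^n + B·r₂^n.
From the initial conditions, A + B = 5 and r₁A + r₂B = 2.
Since r₁ - r₂ = √56: A = (2 - (5)r₂)/√56 = \frac{3 \sqrt{14}}{7} + \frac{5}{2}, and B = 5 - A = \frac{5}{2} - \frac{3 \sqrt{14}}{7}.
So h(n) = \left(\frac{3 \sqrt{14}}{7} + \frac{5}{2}\right)\left(-2 + \sqrt{14}\right)^n + \left(\frac{5}{2} - \frac{3 \sqrt{14}}{7}\right)\left(- \sqrt{14} - 2\right)^n.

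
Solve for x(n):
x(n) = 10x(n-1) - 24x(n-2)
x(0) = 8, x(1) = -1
Characteristic equation: x² - 10x + 24 = 0, which factors as (x - (4))(x - (6)) = 0.
Roots r₁ = 4, r₂ = 6 (distinct).
General solution: x(n) = A·(4)^n + B·(6)^n.
From x(0) = 8: A + B = 8.
From x(1) = -1: 4A + 6B = -1.
Solving: A = \frac{49}{2}, B = - \frac{33}{2}.
So x(n) = \frac{49 \cdot 4^{n}}{2} - \frac{33 \cdot 6^{n}}{2}.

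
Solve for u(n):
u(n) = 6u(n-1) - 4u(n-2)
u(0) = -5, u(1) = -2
Characteristic equation: x² - 6x + 4 = 0.
Discriminant Δ = (6)² + 4·(-4) = 20.
Roots r₁,₂ = (6 ± √20)/2, so r₁ = \sqrt{5} + 3, r₂ = 3 - \sqrt{5}.
General solution: u(n) = A·r₁^n + B·r₂^n.
From the initial conditions, A + B = -5 and r₁A + r₂B = -2.
Since r₁ - r₂ = √20: A = (-2 - (-5)r₂)/√20 = - \frac{5}{2} + \frac{13 \sqrt{5}}{10}, and B = -5 - A = - \frac{13 \sqrt{5}}{10} - \frac{5}{2}.
So u(n) = \left(- \frac{5}{2} + \frac{13 \sqrt{5}}{10}\right)\left(\sqrt{5} + 3\right)^n + \left(- \frac{13 \sqrt{5}}{10} - \frac{5}{2}\right)\left(3 - \sqrt{5}\right)^n.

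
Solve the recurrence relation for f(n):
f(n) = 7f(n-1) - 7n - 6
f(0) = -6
First-order linear with linear forcing.
Homogeneous solution: f_h(n) = A·(7)^n.
Try particular f_p(n) = pn + q. Substituting:
  pn + q = 7(p(n-1) + q) - 7n - 6.
Matching the n-coefficient: p = 7p - 7 ⇒ p = \frac{7}{6}.
Matching constants: q = -7p + 7q - 6 ⇒ q = \frac{85}{36}.
General: f(n) = A·(7)^n + \frac{7 n}{6} + \frac{85}{36}.
Apply f(0) = -6: A + \frac{85}{36} = -6 ⇒ A = - \frac{301}{36}.
So f(n) = - \frac{301 \cdot 7^{n}}{36} + \frac{7 n}{6} + \frac{85}{36}.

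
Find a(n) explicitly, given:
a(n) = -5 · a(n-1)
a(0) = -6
Pure geometric recurrence with ratio -5.
By induction a(n) = a(0) · (-5)^n = - 6 \left(-5\right)^{n}.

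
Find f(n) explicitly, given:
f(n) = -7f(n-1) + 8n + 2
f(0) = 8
First-order linear with linear forcing.
Homogeneous solution: f_h(n) = A·(-7)^n.
Try particular f_p(n) = pn + q. Substituting:
  pn + q = -7(p(n-1) + q) + 8n + 2.
Matching the n-coefficient: p = -7p + 8 ⇒ p = 1.
Matching constants: q = 7p - 7q + 2 ⇒ q = \frac{9}{8}.
General: f(n) = A·(-7)^n + n + \frac{9}{8}.
Apply f(0) = 8: A + \frac{9}{8} = 8 ⇒ A = \frac{55}{8}.
So f(n) = \frac{55 \left(-7\right)^{n}}{8} + n + \frac{9}{8}.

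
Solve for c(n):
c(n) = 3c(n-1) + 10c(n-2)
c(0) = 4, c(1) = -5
Characteristic equation: x² - 3x - 10 = 0, which factors as (x - (5))(x - (-2)) = 0.
Roots r₁ = 5, r₂ = -2 (distinct).
General solution: c(n) = A·(5)^n + B·(-2)^n.
From c(0) = 4: A + B = 4.
From c(1) = -5: 5A - 2B = -5.
Solving: A = \frac{3}{7}, B = \frac{25}{7}.
So c(n) = \frac{25 \left(-2\right)^{n}}{7} + \frac{3 \cdot 5^{n}}{7}.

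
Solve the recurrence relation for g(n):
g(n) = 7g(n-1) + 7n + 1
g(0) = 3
First-order linear with linear forcing.
Homogeneous solution: g_h(n) = A·(7)^n.
Try particular g_p(n) = pn + q. Substituting:
  pn + q = 7(p(n-1) + q) + 7n + 1.
Matching the n-coefficient: p = 7p + 7 ⇒ p = - \frac{7}{6}.
Matching constants: q = -7p + 7q + 1 ⇒ q = - \frac{55}{36}.
General: g(n) = A·(7)^n - \frac{7 n}{6} - \frac{55}{36}.
Apply g(0) = 3: A - \frac{55}{36} = 3 ⇒ A = \frac{163}{36}.
So g(n) = \frac{163 \cdot 7^{n}}{36} - \frac{7 n}{6} - \frac{55}{36}.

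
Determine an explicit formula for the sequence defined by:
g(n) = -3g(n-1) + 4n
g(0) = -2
First-order linear with linear forcing.
Homogeneous solution: g_h(n) = A·(-3)^n.
Try particular g_p(n) = pn + q. Substituting:
  pn + q = -3(p(n-1) + q) + 4n.
Matching the n-coefficient: p = -3p + 4 ⇒ p = 1.
Matching constants: q = 3p - 3q ⇒ q = \frac{3}{4}.
General: g(n) = A·(-3)^n + n + \frac{3}{4}.
Apply g(0) = -2: A + \frac{3}{4} = -2 ⇒ A = - \frac{11}{4}.
So g(n) = - \frac{11 \left(-3\right)^{n}}{4} + n + \frac{3}{4}.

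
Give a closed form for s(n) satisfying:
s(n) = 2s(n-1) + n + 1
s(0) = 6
First-order linear with linear forcing.
Homogeneous solution: s_h(n) = A·(2)^n.
Try particular s_p(n) = pn + q. Substituting:
  pn + q = 2(p(n-1) + q) + n + 1.
Matching the n-coefficient: p = 2p + 1 ⇒ p = -1.
Matching constants: q = -2p + 2q + 1 ⇒ q = -3.
General: s(n) = A·(2)^n - n - 3.
Apply s(0) = 6: A - 3 = 6 ⇒ A = 9.
So s(n) = 9 \cdot 2^{n} - n - 3.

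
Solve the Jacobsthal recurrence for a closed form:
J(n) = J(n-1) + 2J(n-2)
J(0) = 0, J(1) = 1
This is the Jacobsthal sequence.
Characteristic equation: x² - x - 2 = 0; roots r₁ = 2, r₂ = -1.
General: J(n) = A·r₁^n + B·r₂^n. Solving with J(0)=0, J(1)=1 gives A = \frac{1}{3}, B = - \frac{1}{3}.
So J(n) = - \frac{\left(-1\right)^{n}}{3} + \frac{2^{n}}{3}.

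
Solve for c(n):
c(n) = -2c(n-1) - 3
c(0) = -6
First-order linear non-homogeneous.
Homogeneous solution: c_h(n) = A·(-2)^n.
Try constant particular solution c_p = K: K = -2K - 3 ⇒ K = -1.
General: c(n) = A·(-2)^n - 1.
Apply c(0) = -6: A - 1 = -6 ⇒ A = -5.
So c(n) = - 5 \left(-2\right)^{n} - 1.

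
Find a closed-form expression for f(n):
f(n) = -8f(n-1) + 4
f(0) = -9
First-order linear non-homogeneous.
Homogeneous solution: f_h(n) = A·(-8)^n.
Try constant particular solution f_p = K: K = -8K + 4 ⇒ K = \frac{4}{9}.
General: f(n) = A·(-8)^n + \frac{4}{9}.
Apply f(0) = -9: A + \frac{4}{9} = -9 ⇒ A = - \frac{85}{9}.
So f(n) = \frac{4}{9} - \frac{85 \left(-8\right)^{n}}{9}.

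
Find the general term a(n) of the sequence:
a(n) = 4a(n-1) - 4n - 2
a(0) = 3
First-order linear with linear forcing.
Homogeneous solution: a_h(n) = A·(4)^n.
Try particular a_p(n) = pn + q. Substituting:
  pn + q = 4(p(n-1) + q) - 4n - 2.
Matching the n-coefficient: p = 4p - 4 ⇒ p = \frac{4}{3}.
Matching constants: q = -4p + 4q - 2 ⇒ q = \frac{22}{9}.
General: a(n) = A·(4)^n + \frac{4 n}{3} + \frac{22}{9}.
Apply a(0) = 3: A + \frac{22}{9} = 3 ⇒ A = \frac{5}{9}.
So a(n) = \frac{5 \cdot 4^{n}}{9} + \frac{4 n}{3} + \frac{22}{9}.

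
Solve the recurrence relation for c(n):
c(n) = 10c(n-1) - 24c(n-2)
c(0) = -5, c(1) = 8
Characteristic equation: x² - 10x + 24 = 0, which factors as (x - (6))(x - (4)) = 0.
Roots r₁ = 6, r₂ = 4 (distinct).
General solution: c(n) = A·(6)^n + B·(4)^n.
From c(0) = -5: A + B = -5.
From c(1) = 8: 6A + 4B = 8.
Solving: A = 14, B = -19.
So c(n) = - 19 \cdot 4^{n} + 14 \cdot 6^{n}.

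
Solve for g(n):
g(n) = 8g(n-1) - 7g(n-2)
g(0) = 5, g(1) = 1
Characteristic equation: x² - 8x + 7 = 0, which factors as (x - (7))(x - (1)) = 0.
Roots r₁ = 7, r₂ = 1 (distinct).
General solution: g(n) = A·(7)^n + B·(1)^n.
From g(0) = 5: A + B = 5.
From g(1) = 1: 7A + B = 1.
Solving: A = - \frac{2}{3}, B = \frac{17}{3}.
So g(n) = \frac{17}{3} - \frac{2 \cdot 7^{n}}{3}.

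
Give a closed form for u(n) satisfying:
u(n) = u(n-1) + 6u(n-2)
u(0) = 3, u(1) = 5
Characteristic equation: x² - x - 6 = 0, which factors as (x - (3))(x - (-2)) = 0.
Roots r₁ = 3, r₂ = -2 (distinct).
General solution: u(n) = A·(3)^n + B·(-2)^n.
From u(0) = 3: A + B = 3.
From u(1) = 5: 3A - 2B = 5.
Solving: A = \frac{11}{5}, B = \frac{4}{5}.
So u(n) = \frac{4 \left(-2\right)^{n}}{5} + \frac{11 \cdot 3^{n}}{5}.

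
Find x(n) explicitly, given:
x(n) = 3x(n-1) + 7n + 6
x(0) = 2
First-order linear with linear forcing.
Homogeneous solution: x_h(n) = A·(3)^n.
Try particular x_p(n) = pn + q. Substituting:
  pn + q = 3(p(n-1) + q) + 7n + 6.
Matching the n-coefficient: p = 3p + 7 ⇒ p = - \frac{7}{2}.
Matching constants: q = -3p + 3q + 6 ⇒ q = - \frac{33}{4}.
General: x(n) = A·(3)^n - \frac{7 n}{2} - \frac{33}{4}.
Apply x(0) = 2: A - \frac{33}{4} = 2 ⇒ A = \frac{41}{4}.
So x(n) = \frac{41 \cdot 3^{n}}{4} - \frac{7 n}{2} - \frac{33}{4}.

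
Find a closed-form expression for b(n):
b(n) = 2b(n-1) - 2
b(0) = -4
First-order linear non-homogeneous.
Homogeneous solution: b_h(n) = A·(2)^n.
Try constant particular solution b_p = K: K = 2K - 2 ⇒ K = 2.
General: b(n) = A·(2)^n + 2.
Apply b(0) = -4: A + 2 = -4 ⇒ A = -6.
So b(n) = 2 - 6 \cdot 2^{n}.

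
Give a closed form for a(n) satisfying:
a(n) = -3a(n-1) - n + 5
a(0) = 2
First-order linear with linear forcing.
Homogeneous solution: a_h(n) = A·(-3)^n.
Try particular a_p(n) = pn + q. Substituting:
  pn + q = -3(p(n-1) + q) - n + 5.
Matching the n-coefficient: p = -3p - 1 ⇒ p = - \frac{1}{4}.
Matching constants: q = 3p - 3q + 5 ⇒ q = \frac{17}{16}.
General: a(n) = A·(-3)^n - \frac{n}{4} + \frac{17}{16}.
Apply a(0) = 2: A + \frac{17}{16} = 2 ⇒ A = \frac{15}{16}.
So a(n) = \frac{15 \left(-3\right)^{n}}{16} - \frac{n}{4} + \frac{17}{16}.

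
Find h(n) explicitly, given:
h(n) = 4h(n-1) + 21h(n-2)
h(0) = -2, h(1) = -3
Characteristic equation: x² - 4x - 21 = 0, which factors as (x - (7))(x - (-3)) = 0.
Roots r₁ = 7, r₂ = -3 (distinct).
General solution: h(n) = A·(7)^n + B·(-3)^n.
From h(0) = -2: A + B = -2.
From h(1) = -3: 7A - 3B = -3.
Solving: A = - \frac{9}{10}, B = - \frac{11}{10}.
So h(n) = - \frac{11 \left(-3\right)^{n}}{10} - \frac{9 \cdot 7^{n}}{10}.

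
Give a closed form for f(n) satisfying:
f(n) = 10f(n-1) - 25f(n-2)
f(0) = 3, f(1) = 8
Characteristic equation: x² - 10x + 25 = 0, which is (x - (5))².
Repeated root r = 5.
General solution: f(n) = (A + Bn)·(5)^n.
From f(0) = 3: A = 3.
From f(1) = 8: (A + B)·(5) = 8 ⇒ B = - \frac{7}{5}.
So f(n) = \left(3 - \frac{7 n}{5}\right) \cdot (5)^n.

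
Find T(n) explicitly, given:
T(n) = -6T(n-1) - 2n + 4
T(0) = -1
First-order linear with linear forcing.
Homogeneous solution: T_h(n) = A·(-6)^n.
Try particular T_p(n) = pn + q. Substituting:
  pn + q = -6(p(n-1) + q) - 2n + 4.
Matching the n-coefficient: p = -6p - 2 ⇒ p = - \frac{2}{7}.
Matching constants: q = 6p - 6q + 4 ⇒ q = \frac{16}{49}.
General: T(n) = A·(-6)^n - \frac{2 n}{7} + \frac{16}{49}.
Apply T(0) = -1: A + \frac{16}{49} = -1 ⇒ A = - \frac{65}{49}.
So T(n) = - \frac{65 \left(-6\right)^{n}}{49} - \frac{2 n}{7} + \frac{16}{49}.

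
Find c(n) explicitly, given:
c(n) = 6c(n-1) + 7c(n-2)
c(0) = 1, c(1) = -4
Characteristic equation: x² - 6x - 7 = 0, which factors as (x - (-1))(x - (7)) = 0.
Roots r₁ = -1, r₂ = 7 (distinct).
General solution: c(n) = A·(-1)^n + B·(7)^n.
From c(0) = 1: A + B = 1.
From c(1) = -4: -A + 7B = -4.
Solving: A = \frac{11}{8}, B = - \frac{3}{8}.
So c(n) = \frac{11 \left(-1\right)^{n}}{8} - \frac{3 \cdot 7^{n}}{8}.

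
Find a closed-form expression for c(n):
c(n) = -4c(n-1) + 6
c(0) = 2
First-order linear non-homogeneous.
Homogeneous solution: c_h(n) = A·(-4)^n.
Try constant particular solution c_p = K: K = -4K + 6 ⇒ K = \frac{6}{5}.
General: c(n) = A·(-4)^n + \frac{6}{5}.
Apply c(0) = 2: A + \frac{6}{5} = 2 ⇒ A = \frac{4}{5}.
So c(n) = \frac{4 \left(-4\right)^{n}}{5} + \frac{6}{5}.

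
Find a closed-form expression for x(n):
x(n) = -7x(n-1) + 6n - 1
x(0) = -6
First-order linear with linear forcing.
Homogeneous solution: x_h(n) = A·(-7)^n.
Try particular x_p(n) = pn + q. Substituting:
  pn + q = -7(p(n-1) + q) + 6n - 1.
Matching the n-coefficient: p = -7p + 6 ⇒ p = \frac{3}{4}.
Matching constants: q = 7p - 7q - 1 ⇒ q = \frac{17}{32}.
General: x(n) = A·(-7)^n + \frac{3 n}{4} + \frac{17}{32}.
Apply x(0) = -6: A + \frac{17}{32} = -6 ⇒ A = - \frac{209}{32}.
So x(n) = - \frac{209 \left(-7\right)^{n}}{32} + \frac{3 n}{4} + \frac{17}{32}.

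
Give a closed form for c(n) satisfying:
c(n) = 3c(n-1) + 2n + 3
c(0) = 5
First-order linear with linear forcing.
Homogeneous solution: c_h(n) = A·(3)^n.
Try particular c_p(n) = pn + q. Substituting:
  pn + q = 3(p(n-1) + q) + 2n + 3.
Matching the n-coefficient: p = 3p + 2 ⇒ p = -1.
Matching constants: q = -3p + 3q + 3 ⇒ q = -3.
General: c(n) = A·(3)^n - n - 3.
Apply c(0) = 5: A - 3 = 5 ⇒ A = 8.
So c(n) = 8 \cdot 3^{n} - n - 3.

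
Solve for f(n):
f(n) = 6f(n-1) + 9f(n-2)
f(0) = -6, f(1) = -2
Characteristic equation: x² - 6x - 9 = 0.
Discriminant Δ = (6)² + 4·(9) = 72.
Roots r₁,₂ = (6 ± √72)/2, so r₁ = 3 + 3 \sqrt{2}, r₂ = 3 - 3 \sqrt{2}.
General solution: f(n) = A·r₁^n + B·r₂^n.
From the initial conditions, A + B = -6 and r₁A + r₂B = -2.
Since r₁ - r₂ = √72: A = (-2 - (-6)r₂)/√72 = -3 + \frac{4 \sqrt{2}}{3}, and B = -6 - A = -3 - \frac{4 \sqrt{2}}{3}.
So f(n) = \left(-3 + \frac{4 \sqrt{2}}{3}\right)\left(3 + 3 \sqrt{2}\right)^n + \left(-3 - \frac{4 \sqrt{2}}{3}\right)\left(3 - 3 \sqrt{2}\right)^n.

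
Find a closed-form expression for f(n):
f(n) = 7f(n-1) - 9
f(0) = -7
First-order linear non-homogeneous.
Homogeneous solution: f_h(n) = A·(7)^n.
Try constant particular solution f_p = K: K = 7K - 9 ⇒ K = \frac{3}{2}.
General: f(n) = A·(7)^n + \frac{3}{2}.
Apply f(0) = -7: A + \frac{3}{2} = -7 ⇒ A = - \frac{17}{2}.
So f(n) = \frac{3}{2} - \frac{17 \cdot 7^{n}}{2}.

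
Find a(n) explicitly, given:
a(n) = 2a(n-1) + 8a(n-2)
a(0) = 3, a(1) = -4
Characteristic equation: x² - 2x - 8 = 0, which factors as (x - (4))(x - (-2)) = 0.
Roots r₁ = 4, r₂ = -2 (distinct).
General solution: a(n) = A·(4)^n + B·(-2)^n.
From a(0) = 3: A + B = 3.
From a(1) = -4: 4A - 2B = -4.
Solving: A = \frac{1}{3}, B = \frac{8}{3}.
So a(n) = \frac{8 \left(-2\right)^{n}}{3} + \frac{4^{n}}{3}.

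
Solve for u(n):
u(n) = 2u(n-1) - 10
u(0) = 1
First-order linear non-homogeneous.
Homogeneous solution: u_h(n) = A·(2)^n.
Try constant particular solution u_p = K: K = 2K - 10 ⇒ K = 10.
General: u(n) = A·(2)^n + 10.
Apply u(0) = 1: A + 10 = 1 ⇒ A = -9.
So u(n) = 10 - 9 \cdot 2^{n}.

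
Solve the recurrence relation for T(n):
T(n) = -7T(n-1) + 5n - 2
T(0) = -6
First-order linear with linear forcing.
Homogeneous solution: T_h(n) = A·(-7)^n.
Try particular T_p(n) = pn + q. Substituting:
  pn + q = -7(p(n-1) + q) + 5n - 2.
Matching the n-coefficient: p = -7p + 5 ⇒ p = \frac{5}{8}.
Matching constants: q = 7p - 7q - 2 ⇒ q = \frac{19}{64}.
General: T(n) = A·(-7)^n + \frac{5 n}{8} + \frac{19}{64}.
Apply T(0) = -6: A + \frac{19}{64} = -6 ⇒ A = - \frac{403}{64}.
So T(n) = - \frac{403 \left(-7\right)^{n}}{64} + \frac{5 n}{8} + \frac{19}{64}.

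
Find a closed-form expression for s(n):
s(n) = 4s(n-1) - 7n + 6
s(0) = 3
First-order linear with linear forcing.
Homogeneous solution: s_h(n) = A·(4)^n.
Try particular s_p(n) = pn + q. Substituting:
  pn + q = 4(p(n-1) + q) - 7n + 6.
Matching the n-coefficient: p = 4p - 7 ⇒ p = \frac{7}{3}.
Matching constants: q = -4p + 4q + 6 ⇒ q = \frac{10}{9}.
General: s(n) = A·(4)^n + \frac{7 n}{3} + \frac{10}{9}.
Apply s(0) = 3: A + \frac{10}{9} = 3 ⇒ A = \frac{17}{9}.
So s(n) = \frac{17 \cdot 4^{n}}{9} + \frac{7 n}{3} + \frac{10}{9}.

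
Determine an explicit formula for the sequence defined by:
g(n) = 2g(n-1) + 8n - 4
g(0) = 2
First-order linear with linear forcing.
Homogeneous solution: g_h(n) = A·(2)^n.
Try particular g_p(n) = pn + q. Substituting:
  pn + q = 2(p(n-1) + q) + 8n - 4.
Matching the n-coefficient: p = 2p + 8 ⇒ p = -8.
Matching constants: q = -2p + 2q - 4 ⇒ q = -12.
General: g(n) = A·(2)^n - 8 n - 12.
Apply g(0) = 2: A - 12 = 2 ⇒ A = 14.
So g(n) = 14 \cdot 2^{n} - 8 n - 12.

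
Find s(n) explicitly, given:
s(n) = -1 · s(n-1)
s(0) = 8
Pure geometric recurrence with ratio -1.
By induction s(n) = s(0) · (-1)^n = 8 \left(-1\right)^{n}.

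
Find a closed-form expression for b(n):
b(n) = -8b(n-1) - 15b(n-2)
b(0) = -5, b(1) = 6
Characteristic equation: x² + 8x + 15 = 0, which factors as (x - (-3))(x - (-5)) = 0.
Roots r₁ = -3, r₂ = -5 (distinct).
General solution: b(n) = A·(-3)^n + B·(-5)^n.
From b(0) = -5: A + B = -5.
From b(1) = 6: -3A - 5B = 6.
Solving: A = - \frac{19}{2}, B = \frac{9}{2}.
So b(n) = - \frac{19 \left(-3\right)^{n}}{2} + \frac{9 \left(-5\right)^{n}}{2}.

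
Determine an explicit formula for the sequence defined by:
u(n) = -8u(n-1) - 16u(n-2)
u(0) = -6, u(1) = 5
Characteristic equation: x² + 8x + 16 = 0, which is (x - (-4))².
Repeated root r = -4.
General solution: u(n) = (A + Bn)·(-4)^n.
From u(0) = -6: A = -6.
From u(1) = 5: (A + B)·(-4) = 5 ⇒ B = \frac{19}{4}.
So u(n) = \left(\frac{19 n}{4} - 6\right) \cdot (-4)^n.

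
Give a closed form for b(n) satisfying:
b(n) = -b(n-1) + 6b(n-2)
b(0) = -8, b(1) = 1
Characteristic equation: x² + x - 6 = 0, which factors as (x - (-3))(x - (2)) = 0.
Roots r₁ = -3, r₂ = 2 (distinct).
General solution: b(n) = A·(-3)^n + B·(2)^n.
From b(0) = -8: A + B = -8.
From b(1) = 1: -3A + 2B = 1.
Solving: A = - \frac{17}{5}, B = - \frac{23}{5}.
So b(n) = - \frac{17 \left(-3\right)^{n}}{5} - \frac{23 \cdot 2^{n}}{5}.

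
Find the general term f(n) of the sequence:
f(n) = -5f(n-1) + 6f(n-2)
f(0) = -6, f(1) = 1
Characteristic equation: x² + 5x - 6 = 0, which factors as (x - (-6))(x - (1)) = 0.
Roots r₁ = -6, r₂ = 1 (distinct).
General solution: f(n) = A·(-6)^n + B·(1)^n.
From f(0) = -6: A + B = -6.
From f(1) = 1: -6A + B = 1.
Solving: A = -1, B = -5.
So f(n) = - \left(-6\right)^{n} - 5.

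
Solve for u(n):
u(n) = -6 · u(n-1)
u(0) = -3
Pure geometric recurrence with ratio -6.
By induction u(n) = u(0) · (-6)^n = - 3 \left(-6\right)^{n}.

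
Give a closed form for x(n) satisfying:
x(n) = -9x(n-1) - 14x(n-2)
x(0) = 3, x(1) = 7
Characteristic equation: x² + 9x + 14 = 0, which factors as (x - (-2))(x - (-7)) = 0.
Roots r₁ = -2, r₂ = -7 (distinct).
General solution: x(n) = A·(-2)^n + B·(-7)^n.
From x(0) = 3: A + B = 3.
From x(1) = 7: -2A - 7B = 7.
Solving: A = \frac{28}{5}, B = - \frac{13}{5}.
So x(n) = \frac{28 \left(-2\right)^{n}}{5} - \frac{13 \left(-7\right)^{n}}{5}.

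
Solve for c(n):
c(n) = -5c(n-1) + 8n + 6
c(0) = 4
First-order linear with linear forcing.
Homogeneous solution: c_h(n) = A·(-5)^n.
Try particular c_p(n) = pn + q. Substituting:
  pn + q = -5(p(n-1) + q) + 8n + 6.
Matching the n-coefficient: p = -5p + 8 ⇒ p = \frac{4}{3}.
Matching constants: q = 5p - 5q + 6 ⇒ q = \frac{19}{9}.
General: c(n) = A·(-5)^n + \frac{4 n}{3} + \frac{19}{9}.
Apply c(0) = 4: A + \frac{19}{9} = 4 ⇒ A = \frac{17}{9}.
So c(n) = \frac{17 \left(-5\right)^{n}}{9} + \frac{4 n}{3} + \frac{19}{9}.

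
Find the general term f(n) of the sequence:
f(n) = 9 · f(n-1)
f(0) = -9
Pure geometric recurrence with ratio 9.
By induction f(n) = f(0) · (9)^n = - 9 \cdot 9^{n}.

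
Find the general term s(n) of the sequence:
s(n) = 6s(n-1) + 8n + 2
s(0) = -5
First-order linear with linear forcing.
Homogeneous solution: s_h(n) = A·(6)^n.
Try particular s_p(n) = pn + q. Substituting:
  pn + q = 6(p(n-1) + q) + 8n + 2.
Matching the n-coefficient: p = 6p + 8 ⇒ p = - \frac{8}{5}.
Matching constants: q = -6p + 6q + 2 ⇒ q = - \frac{58}{25}.
General: s(n) = A·(6)^n - \frac{8 n}{5} - \frac{58}{25}.
Apply s(0) = -5: A - \frac{58}{25} = -5 ⇒ A = - \frac{67}{25}.
So s(n) = - \frac{67 \cdot 6^{n}}{25} - \frac{8 n}{5} - \frac{58}{25}.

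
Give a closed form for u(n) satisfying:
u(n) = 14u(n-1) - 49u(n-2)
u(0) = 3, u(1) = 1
Characteristic equation: x² - 14x + 49 = 0, which is (x - (7))².
Repeated root r = 7.
General solution: u(n) = (A + Bn)·(7)^n.
From u(0) = 3: A = 3.
From u(1) = 1: (A + B)·(7) = 1 ⇒ B = - \frac{20}{7}.
So u(n) = \left(3 - \frac{20 n}{7}\right) \cdot (7)^n.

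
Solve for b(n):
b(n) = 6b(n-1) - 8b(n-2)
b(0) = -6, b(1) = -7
Characteristic equation: x² - 6x + 8 = 0, which factors as (x - (2))(x - (4)) = 0.
Roots r₁ = 2, r₂ = 4 (distinct).
General solution: b(n) = A·(2)^n + B·(4)^n.
From b(0) = -6: A + B = -6.
From b(1) = -7: 2A + 4B = -7.
Solving: A = - \frac{17}{2}, B = \frac{5}{2}.
So b(n) = - \frac{17 \cdot 2^{n}}{2} + \frac{5 \cdot 4^{n}}{2}.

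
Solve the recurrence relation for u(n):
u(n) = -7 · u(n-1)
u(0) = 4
Pure geometric recurrence with ratio -7.
By induction u(n) = u(0) · (-7)^n = 4 \left(-7\right)^{n}.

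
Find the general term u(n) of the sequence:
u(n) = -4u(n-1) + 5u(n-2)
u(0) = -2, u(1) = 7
Characteristic equation: x² + 4x - 5 = 0, which factors as (x - (-5))(x - (1)) = 0.
Roots r₁ = -5, r₂ = 1 (distinct).
General solution: u(n) = A·(-5)^n + B·(1)^n.
From u(0) = -2: A + B = -2.
From u(1) = 7: -5A + B = 7.
Solving: A = - \frac{3}{2}, B = - \frac{1}{2}.
So u(n) = - \frac{3 \left(-5\right)^{n}}{2} - \frac{1}{2}.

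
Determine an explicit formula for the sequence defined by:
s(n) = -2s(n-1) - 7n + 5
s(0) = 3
First-order linear with linear forcing.
Homogeneous solution: s_h(n) = A·(-2)^n.
Try particular s_p(n) = pn + q. Substituting:
  pn + q = -2(p(n-1) + q) - 7n + 5.
Matching the n-coefficient: p = -2p - 7 ⇒ p = - \frac{7}{3}.
Matching constants: q = 2p - 2q + 5 ⇒ q = \frac{1}{9}.
General: s(n) = A·(-2)^n - \frac{7 n}{3} + \frac{1}{9}.
Apply s(0) = 3: A + \frac{1}{9} = 3 ⇒ A = \frac{26}{9}.
So s(n) = \frac{26 \left(-2\right)^{n}}{9} - \frac{7 n}{3} + \frac{1}{9}.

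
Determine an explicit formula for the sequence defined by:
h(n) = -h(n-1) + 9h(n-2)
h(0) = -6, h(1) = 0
Characteristic equation: x² + x - 9 = 0.
Discriminant Δ = (-1)² + 4·(9) = 37.
Roots r₁,₂ = (-1 ± √37)/2, so r₁ = - \frac{1}{2} + \frac{\sqrt{37}}{2}, r₂ = - \frac{\sqrt{37}}{2} - \frac{1}{2}.
General solution: h(n) = A·r₁^n + B·r₂^n.
From the initial conditions, A + B = -6 and r₁A + r₂B = 0.
Since r₁ - r₂ = √37: A = (0 - (-6)r₂)/√37 = -3 - \frac{3 \sqrt{37}}{37}, and B = -6 - A = -3 + \frac{3 \sqrt{37}}{37}.
So h(n) = \left(-3 - \frac{3 \sqrt{37}}{37}\right)\left(- \frac{1}{2} + \frac{\sqrt{37}}{2}\right)^n + \left(-3 + \frac{3 \sqrt{37}}{37}\right)\left(- \frac{\sqrt{37}}{2} - \frac{1}{2}\right)^n.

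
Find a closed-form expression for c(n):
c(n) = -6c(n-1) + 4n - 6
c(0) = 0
First-order linear with linear forcing.
Homogeneous solution: c_h(n) = A·(-6)^n.
Try particular c_p(n) = pn + q. Substituting:
  pn + q = -6(p(n-1) + q) + 4n - 6.
Matching the n-coefficient: p = -6p + 4 ⇒ p = \frac{4}{7}.
Matching constants: q = 6p - 6q - 6 ⇒ q = - \frac{18}{49}.
General: c(n) = A·(-6)^n + \frac{4 n}{7} - \frac{18}{49}.
Apply c(0) = 0: A - \frac{18}{49} = 0 ⇒ A = \frac{18}{49}.
So c(n) = \frac{18 \left(-6\right)^{n}}{49} + \frac{4 n}{7} - \frac{18}{49}.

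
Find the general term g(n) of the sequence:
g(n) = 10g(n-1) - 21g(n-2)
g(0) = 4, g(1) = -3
Characteristic equation: x² - 10x + 21 = 0, which factors as (x - (7))(x - (3)) = 0.
Roots r₁ = 7, r₂ = 3 (distinct).
General solution: g(n) = A·(7)^n + B·(3)^n.
From g(0) = 4: A + B = 4.
From g(1) = -3: 7A + 3B = -3.
Solving: A = - \frac{15}{4}, B = \frac{31}{4}.
So g(n) = \frac{31 \cdot 3^{n}}{4} - \frac{15 \cdot 7^{n}}{4}.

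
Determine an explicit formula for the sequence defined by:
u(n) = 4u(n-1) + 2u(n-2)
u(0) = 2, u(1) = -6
Characteristic equation: x² - 4x - 2 = 0.
Discriminant Δ = (4)² + 4·(2) = 24.
Roots r₁,₂ = (4 ± √24)/2, so r₁ = 2 + \sqrt{6}, r₂ = 2 - \sqrt{6}.
General solution: u(n) = A·r₁^n + B·r₂^n.
From the initial conditions, A + B = 2 and r₁A + r₂B = -6.
Since r₁ - r₂ = √24: A = (-6 - (2)r₂)/√24 = 1 - \frac{5 \sqrt{6}}{6}, and B = 2 - A = 1 + \frac{5 \sqrt{6}}{6}.
So u(n) = \left(1 - \frac{5 \sqrt{6}}{6}\right)\left(2 + \sqrt{6}\right)^n + \left(1 + \frac{5 \sqrt{6}}{6}\right)\left(2 - \sqrt{6}\right)^n.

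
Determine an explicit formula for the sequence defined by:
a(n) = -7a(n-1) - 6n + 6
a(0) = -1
First-order linear with linear forcing.
Homogeneous solution: a_h(n) = A·(-7)^n.
Try particular a_p(n) = pn + q. Substituting:
  pn + q = -7(p(n-1) + q) - 6n + 6.
Matching the n-coefficient: p = -7p - 6 ⇒ p = - \frac{3}{4}.
Matching constants: q = 7p - 7q + 6 ⇒ q = \frac{3}{32}.
General: a(n) = A·(-7)^n - \frac{3 n}{4} + \frac{3}{32}.
Apply a(0) = -1: A + \frac{3}{32} = -1 ⇒ A = - \frac{35}{32}.
So a(n) = - \frac{35 \left(-7\right)^{n}}{32} - \frac{3 n}{4} + \frac{3}{32}.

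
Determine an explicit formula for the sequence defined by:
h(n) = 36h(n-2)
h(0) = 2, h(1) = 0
Characteristic equation: x² - 36 = 0, which factors as (x - (6))(x - (-6)) = 0.
Roots r₁ = 6, r₂ = -6 (distinct).
General solution: h(n) = A·(6)^n + B·(-6)^n.
From h(0) = 2: A + B = 2.
From h(1) = 0: 6A - 6B = 0.
Solving: A = 1, B = 1.
So h(n) = \left(-6\right)^{n} + 6^{n}.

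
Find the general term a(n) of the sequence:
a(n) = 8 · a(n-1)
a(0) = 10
Pure geometric recurrence with ratio 8.
By induction a(n) = a(0) · (8)^n = 10 \cdot 8^{n}.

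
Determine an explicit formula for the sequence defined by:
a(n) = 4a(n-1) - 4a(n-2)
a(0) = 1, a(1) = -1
Characteristic equation: x² - 4x + 4 = 0, which is (x - (2))².
Repeated root r = 2.
General solution: a(n) = (A + Bn)·(2)^n.
From a(0) = 1: A = 1.
From a(1) = -1: (A + B)·(2) = -1 ⇒ B = - \frac{3}{2}.
So a(n) = \left(1 - \frac{3 n}{2}\right) \cdot (2)^n.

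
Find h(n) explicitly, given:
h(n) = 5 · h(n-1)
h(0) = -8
Pure geometric recurrence with ratio 5.
By induction h(n) = h(0) · (5)^n = - 8 \cdot 5^{n}.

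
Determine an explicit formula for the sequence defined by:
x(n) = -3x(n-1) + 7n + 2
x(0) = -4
First-order linear with linear forcing.
Homogeneous solution: x_h(n) = A·(-3)^n.
Try particular x_p(n) = pn + q. Substituting:
  pn + q = -3(p(n-1) + q) + 7n + 2.
Matching the n-coefficient: p = -3p + 7 ⇒ p = \frac{7}{4}.
Matching constants: q = 3p - 3q + 2 ⇒ q = \frac{29}{16}.
General: x(n) = A·(-3)^n + \frac{7 n}{4} + \frac{29}{16}.
Apply x(0) = -4: A + \frac{29}{16} = -4 ⇒ A = - \frac{93}{16}.
So x(n) = - \frac{93 \left(-3\right)^{n}}{16} + \frac{7 n}{4} + \frac{29}{16}.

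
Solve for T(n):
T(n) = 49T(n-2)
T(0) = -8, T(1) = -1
Characteristic equation: x² - 49 = 0, which factors as (x - (-7))(x - (7)) = 0.
Roots r₁ = -7, r₂ = 7 (distinct).
General solution: T(n) = A·(-7)^n + B·(7)^n.
From T(0) = -8: A + B = -8.
From T(1) = -1: -7A + 7B = -1.
Solving: A = - \frac{55}{14}, B = - \frac{57}{14}.
So T(n) = - \frac{55 \left(-7\right)^{n}}{14} - \frac{57 \cdot 7^{n}}{14}.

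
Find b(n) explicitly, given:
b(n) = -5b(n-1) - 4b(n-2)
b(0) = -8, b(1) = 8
Characteristic equation: x² + 5x + 4 = 0, which factors as (x - (-1))(x - (-4)) = 0.
Roots r₁ = -1, r₂ = -4 (distinct).
General solution: b(n) = A·(-1)^n + B·(-4)^n.
From b(0) = -8: A + B = -8.
From b(1) = 8: -A - 4B = 8.
Solving: A = -8, B = 0.
So b(n) = - 8 \left(-1\right)^{n}.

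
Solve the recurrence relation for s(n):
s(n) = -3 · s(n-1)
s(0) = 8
Pure geometric recurrence with ratio -3.
By induction s(n) = s(0) · (-3)^n = 8 \left(-3\right)^{n}.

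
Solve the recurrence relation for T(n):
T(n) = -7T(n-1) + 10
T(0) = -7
First-order linear non-homogeneous.
Homogeneous solution: T_h(n) = A·(-7)^n.
Try constant particular solution T_p = K: K = -7K + 10 ⇒ K = \frac{5}{4}.
General: T(n) = A·(-7)^n + \frac{5}{4}.
Apply T(0) = -7: A + \frac{5}{4} = -7 ⇒ A = - \frac{33}{4}.
So T(n) = \frac{5}{4} - \frac{33 \left(-7\right)^{n}}{4}.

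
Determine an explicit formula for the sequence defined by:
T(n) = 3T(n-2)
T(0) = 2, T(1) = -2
Characteristic equation: x² - 3 = 0.
Discriminant Δ = (0)² + 4·(3) = 12.
Roots r₁,₂ = (0 ± √12)/2, so r₁ = \sqrt{3}, r₂ = - \sqrt{3}.
General solution: T(n) = A·r₁^n + B·r₂^n.
From the initial conditions, A + B = 2 and r₁A + r₂B = -2.
Since r₁ - r₂ = √12: A = (-2 - (2)r₂)/√12 = 1 - \frac{\sqrt{3}}{3}, and B = 2 - A = \frac{\sqrt{3}}{3} + 1.
So T(n) = \left(1 - \frac{\sqrt{3}}{3}\right)\left(\sqrt{3}\right)^n + \left(\frac{\sqrt{3}}{3} + 1\right)\left(- \sqrt{3}\right)^n.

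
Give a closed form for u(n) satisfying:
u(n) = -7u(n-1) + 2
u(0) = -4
First-order linear non-homogeneous.
Homogeneous solution: u_h(n) = A·(-7)^n.
Try constant particular solution u_p = K: K = -7K + 2 ⇒ K = \frac{1}{4}.
General: u(n) = A·(-7)^n + \frac{1}{4}.
Apply u(0) = -4: A + \frac{1}{4} = -4 ⇒ A = - \frac{17}{4}.
So u(n) = \frac{1}{4} - \frac{17 \left(-7\right)^{n}}{4}.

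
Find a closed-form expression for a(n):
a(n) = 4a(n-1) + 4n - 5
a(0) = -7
First-order linear with linear forcing.
Homogeneous solution: a_h(n) = A·(4)^n.
Try particular a_p(n) = pn + q. Substituting:
  pn + q = 4(p(n-1) + q) + 4n - 5.
Matching the n-coefficient: p = 4p + 4 ⇒ p = - \frac{4}{3}.
Matching constants: q = -4p + 4q - 5 ⇒ q = - \frac{1}{9}.
General: a(n) = A·(4)^n - \frac{4 n}{3} - \frac{1}{9}.
Apply a(0) = -7: A - \frac{1}{9} = -7 ⇒ A = - \frac{62}{9}.
So a(n) = - \frac{62 \cdot 4^{n}}{9} - \frac{4 n}{3} - \frac{1}{9}.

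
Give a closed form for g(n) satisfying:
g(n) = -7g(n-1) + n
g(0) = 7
First-order linear with linear forcing.
Homogeneous solution: g_h(n) = A·(-7)^n.
Try particular g_p(n) = pn + q. Substituting:
  pn + q = -7(p(n-1) + q) + n.
Matching the n-coefficient: p = -7p + 1 ⇒ p = \frac{1}{8}.
Matching constants: q = 7p - 7q ⇒ q = \frac{7}{64}.
General: g(n) = A·(-7)^n + \frac{n}{8} + \frac{7}{64}.
Apply g(0) = 7: A + \frac{7}{64} = 7 ⇒ A = \frac{441}{64}.
So g(n) = \frac{441 \left(-7\right)^{n}}{64} + \frac{n}{8} + \frac{7}{64}.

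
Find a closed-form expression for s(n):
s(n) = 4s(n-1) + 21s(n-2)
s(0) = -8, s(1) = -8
Characteristic equation: x² - 4x - 21 = 0, which factors as (x - (-3))(x - (7)) = 0.
Roots r₁ = -3, r₂ = 7 (distinct).
General solution: s(n) = A·(-3)^n + B·(7)^n.
From s(0) = -8: A + B = -8.
From s(1) = -8: -3A + 7B = -8.
Solving: A = - \frac{24}{5}, B = - \frac{16}{5}.
So s(n) = - \frac{24 \left(-3\right)^{n}}{5} - \frac{16 \cdot 7^{n}}{5}.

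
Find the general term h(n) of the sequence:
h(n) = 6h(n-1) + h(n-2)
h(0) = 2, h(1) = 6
Characteristic equation: x² - 6x - 1 = 0.
Discriminant Δ = (6)² + 4·(1) = 40.
Roots r₁,₂ = (6 ± √40)/2, so r₁ = 3 + \sqrt{10}, r₂ = 3 - \sqrt{10}.
General solution: h(n) = A·r₁^n + B·r₂^n.
From the initial conditions, A + B = 2 and r₁A + r₂B = 6.
Since r₁ - r₂ = √40: A = (6 - (2)r₂)/√40 = 1, and B = 2 - A = 1.
So h(n) = \left(1\right)\left(3 + \sqrt{10}\right)^n + \left(1\right)\left(3 - \sqrt{10}\right)^n.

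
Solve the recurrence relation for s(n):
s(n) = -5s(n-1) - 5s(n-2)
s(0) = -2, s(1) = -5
Characteristic equation: x² + 5x + 5 = 0.
Discriminant Δ = (-5)² + 4·(-5) = 5.
Roots r₁,₂ = (-5 ± √5)/2, so r₁ = - \frac{5}{2} + \frac{\sqrt{5}}{2}, r₂ = - \frac{5}{2} - \frac{\sqrt{5}}{2}.
General solution: s(n) = A·r₁^n + B·r₂^n.
From the initial conditions, A + B = -2 and r₁A + r₂B = -5.
Since r₁ - r₂ = √5: A = (-5 - (-2)r₂)/√5 = - 2 \sqrt{5} - 1, and B = -2 - A = -1 + 2 \sqrt{5}.
So s(n) = \left(- 2 \sqrt{5} - 1\right)\left(- \frac{5}{2} + \frac{\sqrt{5}}{2}\right)^n + \left(-1 + 2 \sqrt{5}\right)\left(- \frac{5}{2} - \frac{\sqrt{5}}{2}\right)^n.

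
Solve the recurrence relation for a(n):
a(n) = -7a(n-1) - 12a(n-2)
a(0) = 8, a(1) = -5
Characteristic equation: x² + 7x + 12 = 0, which factors as (x - (-4))(x - (-3)) = 0.
Roots r₁ = -4, r₂ = -3 (distinct).
General solution: a(n) = A·(-4)^n + B·(-3)^n.
From a(0) = 8: A + B = 8.
From a(1) = -5: -4A - 3B = -5.
Solving: A = -19, B = 27.
So a(n) = 27 \left(-3\right)^{n} - 19 \left(-4\right)^{n}.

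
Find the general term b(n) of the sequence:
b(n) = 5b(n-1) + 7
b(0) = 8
First-order linear non-homogeneous.
Homogeneous solution: b_h(n) = A·(5)^n.
Try constant particular solution b_p = K: K = 5K + 7 ⇒ K = - \frac{7}{4}.
General: b(n) = A·(5)^n - \frac{7}{4}.
Apply b(0) = 8: A - \frac{7}{4} = 8 ⇒ A = \frac{39}{4}.
So b(n) = \frac{39 \cdot 5^{n}}{4} - \frac{7}{4}.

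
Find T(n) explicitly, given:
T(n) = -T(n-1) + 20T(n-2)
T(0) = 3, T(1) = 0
Characteristic equation: x² + x - 20 = 0, which factors as (x - (-5))(x - (4)) = 0.
Roots r₁ = -5, r₂ = 4 (distinct).
General solution: T(n) = A·(-5)^n + B·(4)^n.
From T(0) = 3: A + B = 3.
From T(1) = 0: -5A + 4B = 0.
Solving: A = \frac{4}{3}, B = \frac{5}{3}.
So T(n) = \frac{4 \left(-5\right)^{n}}{3} + \frac{5 \cdot 4^{n}}{3}.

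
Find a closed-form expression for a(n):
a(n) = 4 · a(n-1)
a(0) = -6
Pure geometric recurrence with ratio 4.
By induction a(n) = a(0) · (4)^n = - 6 \cdot 4^{n}.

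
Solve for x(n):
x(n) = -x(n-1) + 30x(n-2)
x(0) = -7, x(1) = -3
Characteristic equation: x² + x - 30 = 0, which factors as (x - (-6))(x - (5)) = 0.
Roots r₁ = -6, r₂ = 5 (distinct).
General solution: x(n) = A·(-6)^n + B·(5)^n.
From x(0) = -7: A + B = -7.
From x(1) = -3: -6A + 5B = -3.
Solving: A = - \frac{32}{11}, B = - \frac{45}{11}.
So x(n) = - \frac{32 \left(-6\right)^{n}}{11} - \frac{45 \cdot 5^{n}}{11}.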